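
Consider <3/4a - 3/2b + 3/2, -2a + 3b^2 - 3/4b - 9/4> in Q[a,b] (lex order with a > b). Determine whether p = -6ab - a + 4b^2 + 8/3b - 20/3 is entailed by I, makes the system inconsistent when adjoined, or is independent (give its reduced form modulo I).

First compute the reduced Gröbner basis of I by Buchberger's algorithm.
f_1 = 3/4a - 3/2b + 3/2, LT = a.
f_2 = -2a + 3b^2 - 3/4b - 9/4, LT = a.

S(f_1,f_2): lcm = a. S = 3/2b^2 - 19/8b + 7/8.
  leading term b^2: no divisor's leading term divides it; move 3/2b^2 to the remainder.
  leading term b: no divisor's leading term divides it; move -19/8b to the remainder.
  leading term 1: no divisor's leading term divides it; move 7/8 to the remainder.
  remainder 3/2b^2 - 19/8b + 7/8 ≠ 0; add h_3 = 3/2b^2 - 19/8b + 7/8 to the basis.

S(f_1,h_3): leading monomials are coprime, so the S-polynomial reduces to 0 (Buchberger's first criterion).
S(f_2,h_3): leading monomials are coprime, so the S-polynomial reduces to 0 (Buchberger's first criterion).
Every S-polynomial of the final basis reduces to 0, so we have a Gröbner basis.
Inter-reduce: drop elements whose leading term is divisible by another's, tail-reduce, and make monic.
Reduced Gröbner basis: {a - 2b + 2, b^2 - 19/12b + 7/12}.
Label its elements g_1 = a - 2b + 2, g_2 = b^2 - 19/12b + 7/12.

Reduce p = -6ab - a + 4b^2 + 8/3b - 20/3 modulo G:
  leading term ab: subtract (-6b)·g_1 from -6ab - a + 4b^2 + 8/3b - 20/3 → -a - 8b^2 + 44/3b - 20/3
  leading term a: subtract (-1)·g_1 from -a - 8b^2 + 44/3b - 20/3 → -8b^2 + 38/3b - 14/3
  leading term b^2: subtract (-8)·g_2 from -8b^2 + 38/3b - 14/3 → 0
  normal form = 0.
Since the normal form is 0, p ∈ I.

-6ab - a + 4b^2 + 8/3b - 20/3 lies in I (it reduces to 0).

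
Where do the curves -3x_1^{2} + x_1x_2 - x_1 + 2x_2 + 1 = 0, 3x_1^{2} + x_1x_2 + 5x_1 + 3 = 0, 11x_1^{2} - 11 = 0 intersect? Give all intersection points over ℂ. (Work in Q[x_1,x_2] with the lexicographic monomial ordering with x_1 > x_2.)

Compute a lex Gröbner basis by Buchberger's algorithm.
f_1 = -3x_1^{2} + x_1x_2 - x_1 + 2x_2 + 1, LT = x_1^{2}.
f_2 = 3x_1^{2} + x_1x_2 + 5x_1 + 3, LT = x_1^{2}.
f_3 = 11x_1^{2} - 11, LT = x_1^{2}.

S(f_1,f_2): lcm = x_1^{2}. S = -\tfrac{2}{3}x_1x_2 - \tfrac{4}{3}x_1 - \tfrac{2}{3}x_2 - \tfrac{4}{3}.
  leading term x_1x_2: no divisor's leading term divides it; move -\tfrac{2}{3}x_1x_2 to the remainder.
  leading term x_1: no divisor's leading term divides it; move -\tfrac{4}{3}x_1 to the remainder.
  leading term x_2: no divisor's leading term divides it; move -\tfrac{2}{3}x_2 to the remainder.
  leading term 1: no divisor's leading term divides it; move -\tfrac{4}{3} to the remainder.
  remainder -\tfrac{2}{3}x_1x_2 - \tfrac{4}{3}x_1 - \tfrac{2}{3}x_2 - \tfrac{4}{3} ≠ 0; add h_4 = -\tfrac{2}{3}x_1x_2 - \tfrac{4}{3}x_1 - \tfrac{2}{3}x_2 - \tfrac{4}{3} to the basis.

S(f_1,f_3): lcm = x_1^{2}. S = -\tfrac{1}{3}x_1x_2 + \tfrac{1}{3}x_1 - \tfrac{2}{3}x_2 + \tfrac{2}{3}.
  leading term x_1x_2: subtract (\tfrac{1}{2})·h_4 from -\tfrac{1}{3}x_1x_2 + \tfrac{1}{3}x_1 - \tfrac{2}{3}x_2 + \tfrac{2}{3} → x_1 - \tfrac{1}{3}x_2 + \tfrac{4}{3}
  leading term x_1: no divisor's leading term divides it; move x_1 to the remainder.
  leading term x_2: no divisor's leading term divides it; move -\tfrac{1}{3}x_2 to the remainder.
  leading term 1: no divisor's leading term divides it; move \tfrac{4}{3} to the remainder.
  remainder x_1 - \tfrac{1}{3}x_2 + \tfrac{4}{3} ≠ 0; add h_5 = x_1 - \tfrac{1}{3}x_2 + \tfrac{4}{3} to the basis.

S(f_1,h_4): lcm = x_1^{2}x_2. S = -2x_1^{2} - \tfrac{1}{3}x_1x_2^{2} - \tfrac{2}{3}x_1x_2 - 2x_1 - \tfrac{2}{3}x_2^{2} - \tfrac{1}{3}x_2.
  leading term x_1^{2}: subtract (\tfrac{2}{3})·f_1 from -2x_1^{2} - \tfrac{1}{3}x_1x_2^{2} - \tfrac{2}{3}x_1x_2 - 2x_1 - \tfrac{2}{3}x_2^{2} - \tfrac{1}{3}x_2 → -\tfrac{1}{3}x_1x_2^{2} - \tfrac{4}{3}x_1x_2 - \tfrac{4}{3}x_1 - \tfrac{2}{3}x_2^{2} - \tfrac{5}{3}x_2 - \tfrac{2}{3}
  leading term x_1x_2^{2}: subtract (\tfrac{1}{2}x_2)·h_4 from -\tfrac{1}{3}x_1x_2^{2} - \tfrac{4}{3}x_1x_2 - \tfrac{4}{3}x_1 - \tfrac{2}{3}x_2^{2} - \tfrac{5}{3}x_2 - \tfrac{2}{3} → -\tfrac{2}{3}x_1x_2 - \tfrac{4}{3}x_1 - \tfrac{1}{3}x_2^{2} - x_2 - \tfrac{2}{3}
  leading term x_1x_2: subtract (1)·h_4 from -\tfrac{2}{3}x_1x_2 - \tfrac{4}{3}x_1 - \tfrac{1}{3}x_2^{2} - x_2 - \tfrac{2}{3} → -\tfrac{1}{3}x_2^{2} - \tfrac{1}{3}x_2 + \tfrac{2}{3}
  leading term x_2^{2}: no divisor's leading term divides it; move -\tfrac{1}{3}x_2^{2} to the remainder.
  leading term x_2: no divisor's leading term divides it; move -\tfrac{1}{3}x_2 to the remainder.
  leading term 1: no divisor's leading term divides it; move \tfrac{2}{3} to the remainder.
  remainder -\tfrac{1}{3}x_2^{2} - \tfrac{1}{3}x_2 + \tfrac{2}{3} ≠ 0; add h_6 = -\tfrac{1}{3}x_2^{2} - \tfrac{1}{3}x_2 + \tfrac{2}{3} to the basis.

S(f_1,h_5): lcm = x_1^{2}. S = -x_1 - \tfrac{2}{3}x_2 - \tfrac{1}{3}.
  leading term x_1: subtract (-1)·h_5 from -x_1 - \tfrac{2}{3}x_2 - \tfrac{1}{3} → -x_2 + 1
  leading term x_2: no divisor's leading term divides it; move -x_2 to the remainder.
  leading term 1: no divisor's leading term divides it; move 1 to the remainder.
  remainder -x_2 + 1 ≠ 0; add h_7 = -x_2 + 1 to the basis.

The other S-polynomials (S(f_2,f_3), S(f_2,h_4), S(f_3,h_4), S(f_2,h_5), S(f_3,h_5), S(h_4,h_5), S(f_1,h_6), S(f_2,h_6), S(f_3,h_6), S(h_4,h_6), S(h_5,h_6), S(f_1,h_7), S(f_2,h_7), S(f_3,h_7), S(h_4,h_7), S(h_5,h_7), S(h_6,h_7)) all reduce to 0 modulo the current basis, so we have a Gröbner basis.
Inter-reduce: drop elements whose leading term is divisible by another's, tail-reduce, and make monic.
Reduced Gröbner basis: {x_1 + 1, x_2 - 1}.

From the last basis element, x_2 - 1 = 0, so x_2 takes values in {1}. Each choice, substituted upward through the basis, yields the corresponding point(s) of the solution set.
  x_2 = 1: the earlier basis element becomes x_1 + 1 = 0, giving x_1 = -1 — point (-1, 1).
A lex Gröbner basis triangularizes the system, enabling back-substitution.

{(-1, 1)}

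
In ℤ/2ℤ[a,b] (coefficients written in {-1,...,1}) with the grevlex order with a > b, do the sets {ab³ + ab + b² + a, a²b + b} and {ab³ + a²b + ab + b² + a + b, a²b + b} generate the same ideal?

For a fixed monomial order, each ideal has a unique reduced Gröbner basis; comparing bases decides equality.
Buchberger on the first generating set:
f_1 = ab³ + ab + b² + a, LT = ab³.
f_2 = a²b + b, LT = a²b.

S(f_1,f_2): lcm = a²b³. S = a²b + ab² + b³ + a².
  leading term a²b: subtract (1)·f_2 from a²b + ab² + b³ + a² → ab² + b³ + a² + b
  leading term ab²: no divisor's leading term divides it; move ab² to the remainder.
  leading term b³: no divisor's leading term divides it; move b³ to the remainder.
  leading term a²: no divisor's leading term divides it; move a² to the remainder.
  leading term b: no divisor's leading term divides it; move b to the remainder.
  remainder ab² + b³ + a² + b ≠ 0; add g_3 = ab² + b³ + a² + b to the basis.

S(f_1,g_3): lcm = ab³. S = b⁴ + a²b + ab + a.
  leading term b⁴: no divisor's leading term divides it; move b⁴ to the remainder.
  leading term a²b: subtract (1)·f_2 from a²b + ab + a → ab + a + b
  leading term ab: no divisor's leading term divides it; move ab to the remainder.
  leading term a: no divisor's leading term divides it; move a to the remainder.
  leading term b: no divisor's leading term divides it; move b to the remainder.
  remainder b⁴ + ab + a + b ≠ 0; add g_4 = b⁴ + ab + a + b to the basis.

S(f_2,g_3): lcm = a²b². S = ab³ + a³ + ab + b².
  leading term ab³: subtract (1)·f_1 from ab³ + a³ + ab + b² → a³ + a
  leading term a³: no divisor's leading term divides it; move a³ to the remainder.
  leading term a: no divisor's leading term divides it; move a to the remainder.
  remainder a³ + a ≠ 0; add g_5 = a³ + a to the basis.

The other S-polynomials (S(f_1,g_4), S(f_2,g_4), S(g_3,g_4), S(f_1,g_5), S(f_2,g_5), S(g_3,g_5), S(g_4,g_5)) all reduce to 0 modulo the current basis, so we have a Gröbner basis.
Inter-reduce: drop elements whose leading term is divisible by another's, tail-reduce, and make monic.
Reduced Gröbner basis: {b⁴ + ab + a + b, a³ + a, a²b + b, ab² + b³ + a² + b}.

Buchberger on the second generating set:
h_1 = ab³ + a²b + ab + b² + a + b, LT = ab³.
h_2 = a²b + b, LT = a²b.

S(h_1,h_2): lcm = a²b³. S = a³b + a²b + ab² + b³ + a² + ab.
  leading term a³b: subtract (a)·h_2 from a³b + a²b + ab² + b³ + a² + ab → a²b + ab² + b³ + a²
  leading term a²b: subtract (1)·h_2 from a²b + ab² + b³ + a² → ab² + b³ + a² + b
  leading term ab²: no divisor's leading term divides it; move ab² to the remainder.
  leading term b³: no divisor's leading term divides it; move b³ to the remainder.
  leading term a²: no divisor's leading term divides it; move a² to the remainder.
  leading term b: no divisor's leading term divides it; move b to the remainder.
  remainder ab² + b³ + a² + b ≠ 0; add k_3 = ab² + b³ + a² + b to the basis.

S(h_1,k_3): lcm = ab³. S = b⁴ + ab + a + b.
  leading term b⁴: no divisor's leading term divides it; move b⁴ to the remainder.
  leading term ab: no divisor's leading term divides it; move ab to the remainder.
  leading term a: no divisor's leading term divides it; move a to the remainder.
  leading term b: no divisor's leading term divides it; move b to the remainder.
  remainder b⁴ + ab + a + b ≠ 0; add k_4 = b⁴ + ab + a + b to the basis.

S(h_2,k_3): lcm = a²b². S = ab³ + a³ + ab + b².
  leading term ab³: subtract (1)·h_1 from ab³ + a³ + ab + b² → a³ + a²b + a + b
  leading term a³: no divisor's leading term divides it; move a³ to the remainder.
  leading term a²b: subtract (1)·h_2 from a²b + a + b → a
  leading term a: no divisor's leading term divides it; move a to the remainder.
  remainder a³ + a ≠ 0; add k_5 = a³ + a to the basis.

The other S-polynomials (S(h_1,k_4), S(h_2,k_4), S(k_3,k_4), S(h_1,k_5), S(h_2,k_5), S(k_3,k_5), S(k_4,k_5)) all reduce to 0 modulo the current basis, so we have a Gröbner basis.
Inter-reduce: drop elements whose leading term is divisible by another's, tail-reduce, and make monic.
Reduced Gröbner basis: {b⁴ + ab + a + b, a³ + a, a²b + b, ab² + b³ + a² + b}.

These coincide, so the ideals are equal.

Yes, the ideals are equal.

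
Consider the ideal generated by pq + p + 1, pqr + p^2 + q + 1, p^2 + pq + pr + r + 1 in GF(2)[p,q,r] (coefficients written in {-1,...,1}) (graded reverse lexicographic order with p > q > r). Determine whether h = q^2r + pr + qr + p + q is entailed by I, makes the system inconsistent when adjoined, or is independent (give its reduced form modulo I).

First compute the reduced Gröbner basis of I by Buchberger's algorithm.
f_1 = pq + p + 1, LT = pq.
f_2 = pqr + p^2 + q + 1, LT = pqr.
f_3 = p^2 + pq + pr + r + 1, LT = p^2.

S(f_1,f_2): lcm = pqr. S = p^2 + pr + q + r + 1.
  leading term p^2: subtract (1)·f_3 from p^2 + pr + q + r + 1 → pq + q
  leading term pq: subtract (1)·f_1 from pq + q → p + q + 1
  leading term p: no divisor's leading term divides it; move p to the remainder.
  leading term q: no divisor's leading term divides it; move q to the remainder.
  leading term 1: no divisor's leading term divides it; move 1 to the remainder.
  remainder p + q + 1 ≠ 0; add k_4 = p + q + 1 to the basis.

S(f_1,f_3): lcm = p^2q. S = pq^2 + pqr + p^2 + qr + p + q.
  leading term pq^2: subtract (q)·f_1 from pq^2 + pqr + p^2 + qr + p + q → pqr + p^2 + pq + qr + p
  leading term pqr: subtract (r)·f_1 from pqr + p^2 + pq + qr + p → p^2 + pq + pr + qr + p + r
  leading term p^2: subtract (1)·f_3 from p^2 + pq + pr + qr + p + r → qr + p + 1
  leading term qr: no divisor's leading term divides it; move qr to the remainder.
  leading term p: subtract (1)·k_4 from p + 1 → q
  leading term q: no divisor's leading term divides it; move q to the remainder.
  remainder qr + q ≠ 0; add k_5 = qr + q to the basis.

S(f_2,f_3): lcm = p^2qr. S = pq^2r + pqr^2 + p^3 + qr^2 + pq + qr + p.
  leading term pq^2r: subtract (qr)·f_1 from pq^2r + pqr^2 + p^3 + qr^2 + pq + qr + p → pqr^2 + p^3 + pqr + qr^2 + pq + p
  leading term pqr^2: subtract (r^2)·f_1 from pqr^2 + p^3 + pqr + qr^2 + pq + p → p^3 + pqr + pr^2 + qr^2 + pq + r^2 + p
  leading term p^3: subtract (p)·f_3 from p^3 + pqr + pr^2 + qr^2 + pq + r^2 + p → p^2q + p^2r + pqr + pr^2 + qr^2 + pq + pr + r^2
  leading term p^2q: subtract (p)·f_1 from p^2q + p^2r + pqr + pr^2 + qr^2 + pq + pr + r^2 → p^2r + pqr + pr^2 + qr^2 + p^2 + pq + pr + r^2 + p
  leading term p^2r: subtract (r)·f_3 from p^2r + pqr + pr^2 + qr^2 + p^2 + pq + pr + r^2 + p → qr^2 + p^2 + pq + pr + p + r
  leading term qr^2: subtract (r)·k_5 from qr^2 + p^2 + pq + pr + p + r → p^2 + pq + pr + qr + p + r
  leading term p^2: subtract (1)·f_3 from p^2 + pq + pr + qr + p + r → qr + p + 1
  leading term qr: subtract (1)·k_5 from qr + p + 1 → p + q + 1
  leading term p: subtract (1)·k_4 from p + q + 1 → 0
  remainder 0.

S(f_1,k_4): lcm = pq. S = q^2 + p + q + 1.
  leading term q^2: no divisor's leading term divides it; move q^2 to the remainder.
  leading term p: subtract (1)·k_4 from p + q + 1 → 0
  remainder q^2 ≠ 0; add k_6 = q^2 to the basis.

S(f_2,k_4): lcm = pqr. S = q^2r + p^2 + qr + q + 1.
  leading term q^2r: subtract (q)·k_5 from q^2r + p^2 + qr + q + 1 → p^2 + q^2 + qr + q + 1
  leading term p^2: subtract (1)·f_3 from p^2 + q^2 + qr + q + 1 → pq + q^2 + pr + qr + q + r
  leading term pq: subtract (1)·f_1 from pq + q^2 + pr + qr + q + r → q^2 + pr + qr + p + q + r + 1
  leading term q^2: subtract (1)·k_6 from q^2 + pr + qr + p + q + r + 1 → pr + qr + p + q + r + 1
  leading term pr: subtract (r)·k_4 from pr + qr + p + q + r + 1 → p + q + 1
  leading term p: subtract (1)·k_4 from p + q + 1 → 0
  remainder 0.

S(f_3,k_4): lcm = p^2. S = pr + p + r + 1.
  leading term pr: subtract (r)·k_4 from pr + p + r + 1 → qr + p + 1
  leading term qr: subtract (1)·k_5 from qr + p + 1 → p + q + 1
  leading term p: subtract (1)·k_4 from p + q + 1 → 0
  remainder 0.

S(f_1,k_5): lcm = pqr. S = pq + pr + r.
  leading term pq: subtract (1)·f_1 from pq + pr + r → pr + p + r + 1
  leading term pr: subtract (r)·k_4 from pr + p + r + 1 → qr + p + 1
  leading term qr: subtract (1)·k_5 from qr + p + 1 → p + q + 1
  leading term p: subtract (1)·k_4 from p + q + 1 → 0
  remainder 0.

S(f_2,k_5): lcm = pqr. S = p^2 + pq + q + 1.
  leading term p^2: subtract (1)·f_3 from p^2 + pq + q + 1 → pr + q + r
  leading term pr: subtract (r)·k_4 from pr + q + r → qr + q
  leading term qr: subtract (1)·k_5 from qr + q → 0
  remainder 0.

S(f_3,k_5): leading monomials are coprime, so the S-polynomial reduces to 0 (Buchberger's first criterion).
S(k_4,k_5): leading monomials are coprime, so the S-polynomial reduces to 0 (Buchberger's first criterion).
S(f_1,k_6): lcm = pq^2. S = pq + q.
  leading term pq: subtract (1)·f_1 from pq + q → p + q + 1
  leading term p: subtract (1)·k_4 from p + q + 1 → 0
  remainder 0.

S(f_2,k_6): lcm = pq^2r. S = p^2q + q^2 + q.
  leading term p^2q: subtract (p)·f_1 from p^2q + q^2 + q → p^2 + q^2 + p + q
  leading term p^2: subtract (1)·f_3 from p^2 + q^2 + p + q → pq + q^2 + pr + p + q + r + 1
  leading term pq: subtract (1)·f_1 from pq + q^2 + pr + p + q + r + 1 → q^2 + pr + q + r
  leading term q^2: subtract (1)·k_6 from q^2 + pr + q + r → pr + q + r
  leading term pr: subtract (r)·k_4 from pr + q + r → qr + q
  leading term qr: subtract (1)·k_5 from qr + q → 0
  remainder 0.

S(f_3,k_6): leading monomials are coprime, so the S-polynomial reduces to 0 (Buchberger's first criterion).
S(k_4,k_6): leading monomials are coprime, so the S-polynomial reduces to 0 (Buchberger's first criterion).
S(k_5,k_6): lcm = q^2r. S = q^2.
  leading term q^2: subtract (1)·k_6 from q^2 → 0
  remainder 0.

Every S-polynomial of the final basis reduces to 0, so we have a Gröbner basis.
Inter-reduce: drop elements whose leading term is divisible by another's, tail-reduce, and make monic.
Reduced Gröbner basis: {q^2, qr + q, p + q + 1}.
Label its elements g_1 = q^2, g_2 = qr + q, g_3 = p + q + 1.

Reduce h = q^2r + pr + qr + p + q modulo G:
  leading term q^2r: subtract (r)·g_1 from q^2r + pr + qr + p + q → pr + qr + p + q
  leading term pr: subtract (r)·g_3 from pr + qr + p + q → p + q + r
  leading term p: subtract (1)·g_3 from p + q + r → r + 1
  leading term r: no divisor's leading term divides it; move r to the remainder.
  leading term 1: no divisor's leading term divides it; move 1 to the remainder.
  normal form = r + 1.
The normal form is nonzero, so h ∉ I. Since h minus its normal form lies in I, I + (h) = I + (n) where n = r + 1; decide whether this ideal is the whole ring.
Run Buchberger on G together with n (pairs among the g_i already reduce to 0 since G is a Gröbner basis):
g_1 = q^2, LT = q^2.
g_2 = qr + q, LT = qr.
g_3 = p + q + 1, LT = p.
n = r + 1, LT = r.

S(g_1,g_2): lcm = q^2r. S = q^2.
  leading term q^2: subtract (1)·g_1 from q^2 → 0
  remainder 0.

S(g_1,g_3): leading monomials are coprime, so the S-polynomial reduces to 0 (Buchberger's first criterion).
S(g_1,n): leading monomials are coprime, so the S-polynomial reduces to 0 (Buchberger's first criterion).
S(g_2,g_3): leading monomials are coprime, so the S-polynomial reduces to 0 (Buchberger's first criterion).
S(g_2,n): lcm = qr. S = 0.
  remainder 0.

S(g_3,n): leading monomials are coprime, so the S-polynomial reduces to 0 (Buchberger's first criterion).
Every S-polynomial of the final basis reduces to 0, so we have a Gröbner basis.
Inter-reduce: drop elements whose leading term is divisible by another's, tail-reduce, and make monic.
Reduced Gröbner basis: {q^2, p + q + 1, r + 1}.
The reduced Gröbner basis of I + (h) is {q^2, p + q + 1, r + 1} ≠ {1}, a proper ideal, so the enlarged system stays consistent: h is independent of I, with normal form r + 1.

q^2r + pr + qr + p + q is independent of I; its normal form modulo I is r + 1.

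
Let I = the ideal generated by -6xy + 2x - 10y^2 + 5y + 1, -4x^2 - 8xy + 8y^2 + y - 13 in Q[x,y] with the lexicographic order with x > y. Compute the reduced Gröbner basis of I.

The reduced Gröbner basis is the canonical form of the ideal for this ordering.

f_1 = -6xy + 2x - 10y^2 + 5y + 1, LT = xy.
f_2 = -4x^2 - 8xy + 8y^2 + y - 13, LT = x^2.

S(f_1,f_2): lcm = x^2y. S = -1/3x^2 - 1/3xy^2 - 5/6xy - 1/6x + 2y^3 + 1/4y^2 - 13/4y.
  reduce S modulo (f_1, f_2):
  remainder -7/27x + 23/9y^3 - 25/108y^2 - 391/108y + 28/27 ≠ 0; add g_3 = -7/27x + 23/9y^3 - 25/108y^2 - 391/108y + 28/27 to the basis.

S(f_1,g_3): lcm = xy. S = -1/3x + 69/7y^4 - 25/28y^3 - 1033/84y^2 + 19/6y - 1/6.
  reduce S modulo (f_1, f_2, g_3):
  remainder 69/7y^4 - 117/28y^3 - 12y^2 + 219/28y - 3/2 ≠ 0; add g_4 = 69/7y^4 - 117/28y^3 - 12y^2 + 219/28y - 3/2 to the basis.

The other S-polynomials (S(f_2,g_3), S(f_1,g_4), S(f_2,g_4), S(g_3,g_4)) all reduce to 0 modulo the current basis, so we have a Gröbner basis.
Inter-reduce: drop elements whose leading term is divisible by another's, tail-reduce, and make monic.

G = {x - 69/7y^3 + 25/28y^2 + 391/28y - 4, y^4 - 39/92y^3 - 28/23y^2 + 73/92y - 7/46}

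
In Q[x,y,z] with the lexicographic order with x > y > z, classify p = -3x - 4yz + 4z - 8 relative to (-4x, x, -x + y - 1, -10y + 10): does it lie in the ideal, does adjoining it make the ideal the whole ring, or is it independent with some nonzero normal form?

First compute the reduced Gröbner basis of I by Buchberger's algorithm.
f_1 = -4x, LT = x.
f_2 = x, LT = x.
f_3 = -x + y - 1, LT = x.
f_4 = -10y + 10, LT = y.

S(f_1,f_2): lcm = x. S = 0.
  remainder 0.

S(f_1,f_3): lcm = x. S = y - 1.
  leading term y: subtract (-1/10)·f_4 from y - 1 → 0
  remainder 0.

S(f_1,f_4): leading monomials are coprime, so the S-polynomial reduces to 0 (Buchberger's first criterion).
S(f_2,f_3): lcm = x. S = y - 1.
  leading term y: subtract (-1/10)·f_4 from y - 1 → 0
  remainder 0.

S(f_2,f_4): leading monomials are coprime, so the S-polynomial reduces to 0 (Buchberger's first criterion).
S(f_3,f_4): leading monomials are coprime, so the S-polynomial reduces to 0 (Buchberger's first criterion).
Every S-polynomial of the final basis reduces to 0, so we have a Gröbner basis.
Inter-reduce: drop elements whose leading term is divisible by another's, tail-reduce, and make monic.
Reduced Gröbner basis: {x, y - 1}.
Label its elements g_1 = x, g_2 = y - 1.

Reduce p = -3x - 4yz + 4z - 8 modulo G:
  leading term x: subtract (-3)·g_1 from -3x - 4yz + 4z - 8 → -4yz + 4z - 8
  leading term yz: subtract (-4z)·g_2 from -4yz + 4z - 8 → -8
  leading term 1: no divisor's leading term divides it; move -8 to the remainder.
  normal form = -8.
The normal form is nonzero, so p ∉ I. Since p minus its normal form lies in I, I + (p) = I + (r) where r = -8; decide whether this ideal is the whole ring.
Here r = -8 is a nonzero constant, hence a unit: 1 ∈ I + (p), the Gröbner basis of I + (p) is {1}, and the enlarged system has no common solution — adjoining p is inconsistent.

Adjoining -3x - 4yz + 4z - 8 makes the ideal the whole ring: the system is inconsistent.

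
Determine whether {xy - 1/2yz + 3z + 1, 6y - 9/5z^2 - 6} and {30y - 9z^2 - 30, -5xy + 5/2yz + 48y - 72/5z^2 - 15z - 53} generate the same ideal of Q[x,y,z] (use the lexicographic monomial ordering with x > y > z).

Since reduced Gröbner bases are canonical representatives of ideals under a given ordering, it suffices to compute and compare them.
Buchberger on the first generating set:
f_1 = xy - 1/2yz + 3z + 1, LT = xy.
f_2 = 6y - 9/5z^2 - 6, LT = y.

S(f_1,f_2): lcm = xy. S = 3/10xz^2 + x - 1/2yz + 3z + 1.
  leading term xz^2: no divisor's leading term divides it; move 3/10xz^2 to the remainder.
  leading term x: no divisor's leading term divides it; move x to the remainder.
  leading term yz: subtract (-1/12z)·f_2 from -1/2yz + 3z + 1 → -3/20z^3 + 5/2z + 1
  leading term z^3: no divisor's leading term divides it; move -3/20z^3 to the remainder.
  leading term z: no divisor's leading term divides it; move 5/2z to the remainder.
  leading term 1: no divisor's leading term divides it; move 1 to the remainder.
  remainder 3/10xz^2 + x - 3/20z^3 + 5/2z + 1 ≠ 0; add g_3 = 3/10xz^2 + x - 3/20z^3 + 5/2z + 1 to the basis.

S(f_1,g_3): lcm = xyz^2. S = -10/3xy - 25/3yz - 10/3y + 3z^3 + z^2.
  leading term xy: subtract (-10/3)·f_1 from -10/3xy - 25/3yz - 10/3y + 3z^3 + z^2 → -10yz - 10/3y + 3z^3 + z^2 + 10z + 10/3
  leading term yz: subtract (-5/3z)·f_2 from -10yz - 10/3y + 3z^3 + z^2 + 10z + 10/3 → -10/3y + z^2 + 10/3
  leading term y: subtract (-5/9)·f_2 from -10/3y + z^2 + 10/3 → 0
  remainder 0.

S(f_2,g_3): leading monomials are coprime, so the S-polynomial reduces to 0 (Buchberger's first criterion).
Every S-polynomial of the final basis reduces to 0, so we have a Gröbner basis.
Inter-reduce: drop elements whose leading term is divisible by another's, tail-reduce, and make monic.
Reduced Gröbner basis: {xz^2 + 10/3x - 1/2z^3 + 25/3z + 10/3, y - 3/10z^2 - 1}.

Buchberger on the second generating set:
h_1 = 30y - 9z^2 - 30, LT = y.
h_2 = -5xy + 5/2yz + 48y - 72/5z^2 - 15z - 53, LT = xy.

S(h_1,h_2): lcm = xy. S = -3/10xz^2 - x + 1/2yz + 48/5y - 72/25z^2 - 3z - 53/5.
  leading term xz^2: no divisor's leading term divides it; move -3/10xz^2 to the remainder.
  leading term x: no divisor's leading term divides it; move -x to the remainder.
  leading term yz: subtract (1/60z)·h_1 from 1/2yz + 48/5y - 72/25z^2 - 3z - 53/5 → 48/5y + 3/20z^3 - 72/25z^2 - 5/2z - 53/5
  leading term y: subtract (8/25)·h_1 from 48/5y + 3/20z^3 - 72/25z^2 - 5/2z - 53/5 → 3/20z^3 - 5/2z - 1
  leading term z^3: no divisor's leading term divides it; move 3/20z^3 to the remainder.
  leading term z: no divisor's leading term divides it; move -5/2z to the remainder.
  leading term 1: no divisor's leading term divides it; move -1 to the remainder.
  remainder -3/10xz^2 - x + 3/20z^3 - 5/2z - 1 ≠ 0; add k_3 = -3/10xz^2 - x + 3/20z^3 - 5/2z - 1 to the basis.

S(h_1,k_3): leading monomials are coprime, so the S-polynomial reduces to 0 (Buchberger's first criterion).
S(h_2,k_3): lcm = xyz^2. S = -10/3xy - 48/5yz^2 - 25/3yz - 10/3y + 72/25z^4 + 3z^3 + 53/5z^2.
  leading term xy: subtract (-1/9x)·h_1 from -10/3xy - 48/5yz^2 - 25/3yz - 10/3y + 72/25z^4 + 3z^3 + 53/5z^2 → -xz^2 - 10/3x - 48/5yz^2 - 25/3yz - 10/3y + 72/25z^4 + 3z^3 + 53/5z^2
  leading term xz^2: subtract (10/3)·k_3 from -xz^2 - 10/3x - 48/5yz^2 - 25/3yz - 10/3y + 72/25z^4 + 3z^3 + 53/5z^2 → -48/5yz^2 - 25/3yz - 10/3y + 72/25z^4 + 5/2z^3 + 53/5z^2 + 25/3z + 10/3
  leading term yz^2: subtract (-8/25z^2)·h_1 from -48/5yz^2 - 25/3yz - 10/3y + 72/25z^4 + 5/2z^3 + 53/5z^2 + 25/3z + 10/3 → -25/3yz - 10/3y + 5/2z^3 + z^2 + 25/3z + 10/3
  leading term yz: subtract (-5/18z)·h_1 from -25/3yz - 10/3y + 5/2z^3 + z^2 + 25/3z + 10/3 → -10/3y + z^2 + 10/3
  leading term y: subtract (-1/9)·h_1 from -10/3y + z^2 + 10/3 → 0
  remainder 0.

Every S-polynomial of the final basis reduces to 0, so we have a Gröbner basis.
Inter-reduce: drop elements whose leading term is divisible by another's, tail-reduce, and make monic.
Reduced Gröbner basis: {xz^2 + 10/3x - 1/2z^3 + 25/3z + 10/3, y - 3/10z^2 - 1}.

These coincide, so the ideals are equal.

Yes, the ideals are equal.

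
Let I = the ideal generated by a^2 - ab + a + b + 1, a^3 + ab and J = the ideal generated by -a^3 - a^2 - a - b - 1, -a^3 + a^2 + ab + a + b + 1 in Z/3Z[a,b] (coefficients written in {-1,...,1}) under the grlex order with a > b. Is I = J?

Two ideals are equal iff their reduced Gröbner bases coincide (the reduced basis is unique for a fixed ordering).
Buchberger on the first generating set:
f_1 = a^2 - ab + a + b + 1, LT = a^2.
f_2 = a^3 + ab, LT = a^3.

S(f_1,f_2): lcm = a^3. S = -a^2b + a^2 + a.
  leading term a^2b: subtract (-b)·f_1 from -a^2b + a^2 + a → -ab^2 + a^2 + ab + b^2 + a + b
  leading term ab^2: no divisor's leading term divides it; move -ab^2 to the remainder.
  leading term a^2: subtract (1)·f_1 from a^2 + ab + b^2 + a + b → -ab + b^2 - 1
  leading term ab: no divisor's leading term divides it; move -ab to the remainder.
  leading term b^2: no divisor's leading term divides it; move b^2 to the remainder.
  leading term 1: no divisor's leading term divides it; move -1 to the remainder.
  remainder -ab^2 - ab + b^2 - 1 ≠ 0; add g_3 = -ab^2 - ab + b^2 - 1 to the basis.

S(f_1,g_3): lcm = a^2b^2. S = -ab^3 - a^2b - ab^2 + b^3 + b^2 - a.
  leading term ab^3: subtract (b)·g_3 from -ab^3 - a^2b - ab^2 + b^3 + b^2 - a → -a^2b + b^2 - a + b
  leading term a^2b: subtract (-b)·f_1 from -a^2b + b^2 - a + b → -ab^2 + ab - b^2 - a - b
  leading term ab^2: subtract (1)·g_3 from -ab^2 + ab - b^2 - a - b → -ab + b^2 - a - b + 1
  leading term ab: no divisor's leading term divides it; move -ab to the remainder.
  leading term b^2: no divisor's leading term divides it; move b^2 to the remainder.
  leading term a: no divisor's leading term divides it; move -a to the remainder.
  leading term b: no divisor's leading term divides it; move -b to the remainder.
  leading term 1: no divisor's leading term divides it; move 1 to the remainder.
  remainder -ab + b^2 - a - b + 1 ≠ 0; add g_4 = -ab + b^2 - a - b + 1 to the basis.

S(f_2,g_3): lcm = a^3b^2. S = -a^3b + a^2b^2 + ab^3 - a^2.
  leading term a^3b: subtract (-ab)·f_1 from -a^3b + a^2b^2 + ab^3 - a^2 → ab^3 + a^2b + ab^2 - a^2 + ab
  leading term ab^3: subtract (-b)·g_3 from ab^3 + a^2b + ab^2 - a^2 + ab → a^2b + b^3 - a^2 + ab - b
  leading term a^2b: subtract (b)·f_1 from a^2b + b^3 - a^2 + ab - b → ab^2 + b^3 - a^2 - b^2 + b
  leading term ab^2: subtract (-1)·g_3 from ab^2 + b^3 - a^2 - b^2 + b → b^3 - a^2 - ab + b - 1
  leading term b^3: no divisor's leading term divides it; move b^3 to the remainder.
  leading term a^2: subtract (-1)·f_1 from -a^2 - ab + b - 1 → ab + a - b
  leading term ab: subtract (-1)·g_4 from ab + a - b → b^2 + b + 1
  leading term b^2: no divisor's leading term divides it; move b^2 to the remainder.
  leading term b: no divisor's leading term divides it; move b to the remainder.
  leading term 1: no divisor's leading term divides it; move 1 to the remainder.
  remainder b^3 + b^2 + b + 1 ≠ 0; add g_5 = b^3 + b^2 + b + 1 to the basis.

The other S-polynomials (S(f_1,g_4), S(f_2,g_4), S(g_3,g_4), S(f_1,g_5), S(f_2,g_5), S(g_3,g_5), S(g_4,g_5)) all reduce to 0 modulo the current basis, so we have a Gröbner basis.
Inter-reduce: drop elements whose leading term is divisible by another's, tail-reduce, and make monic.
Reduced Gröbner basis: {b^3 + b^2 + b + 1, a^2 - b^2 - a - b, ab - b^2 + a + b - 1}.

Buchberger on the second generating set:
h_1 = -a^3 - a^2 - a - b - 1, LT = a^3.
h_2 = -a^3 + a^2 + ab + a + b + 1, LT = a^3.

S(h_1,h_2): lcm = a^3. S = -a^2 + ab - a - b - 1.
  leading term a^2: no divisor's leading term divides it; move -a^2 to the remainder.
  leading term ab: no divisor's leading term divides it; move ab to the remainder.
  leading term a: no divisor's leading term divides it; move -a to the remainder.
  leading term b: no divisor's leading term divides it; move -b to the remainder.
  leading term 1: no divisor's leading term divides it; move -1 to the remainder.
  remainder -a^2 + ab - a - b - 1 ≠ 0; add k_3 = -a^2 + ab - a - b - 1 to the basis.

S(h_1,k_3): lcm = a^3. S = a^2b - ab + b + 1.
  leading term a^2b: subtract (-b)·k_3 from a^2b - ab + b + 1 → ab^2 + ab - b^2 + 1
  leading term ab^2: no divisor's leading term divides it; move ab^2 to the remainder.
  leading term ab: no divisor's leading term divides it; move ab to the remainder.
  leading term b^2: no divisor's leading term divides it; move -b^2 to the remainder.
  leading term 1: no divisor's leading term divides it; move 1 to the remainder.
  remainder ab^2 + ab - b^2 + 1 ≠ 0; add k_4 = ab^2 + ab - b^2 + 1 to the basis.

S(h_1,k_4): lcm = a^3b^2. S = -a^3b - a^2b^2 + ab^2 + b^3 - a^2 + b^2.
  leading term a^3b: subtract (b)·h_1 from -a^3b - a^2b^2 + ab^2 + b^3 - a^2 + b^2 → -a^2b^2 + a^2b + ab^2 + b^3 - a^2 + ab - b^2 + b
  leading term a^2b^2: subtract (b^2)·k_3 from -a^2b^2 + a^2b + ab^2 + b^3 - a^2 + ab - b^2 + b → -ab^3 + a^2b - ab^2 - b^3 - a^2 + ab + b
  leading term ab^3: subtract (-b)·k_4 from -ab^3 + a^2b - ab^2 - b^3 - a^2 + ab + b → a^2b + b^3 - a^2 + ab - b
  leading term a^2b: subtract (-b)·k_3 from a^2b + b^3 - a^2 + ab - b → ab^2 + b^3 - a^2 - b^2 + b
  leading term ab^2: subtract (1)·k_4 from ab^2 + b^3 - a^2 - b^2 + b → b^3 - a^2 - ab + b - 1
  leading term b^3: no divisor's leading term divides it; move b^3 to the remainder.
  leading term a^2: subtract (1)·k_3 from -a^2 - ab + b - 1 → ab + a - b
  leading term ab: no divisor's leading term divides it; move ab to the remainder.
  leading term a: no divisor's leading term divides it; move a to the remainder.
  leading term b: no divisor's leading term divides it; move -b to the remainder.
  remainder b^3 + ab + a - b ≠ 0; add k_5 = b^3 + ab + a - b to the basis.

S(k_3,k_4): lcm = a^2b^2. S = -ab^3 - a^2b - ab^2 + b^3 + b^2 - a.
  leading term ab^3: subtract (-b)·k_4 from -ab^3 - a^2b - ab^2 + b^3 + b^2 - a → -a^2b + b^2 - a + b
  leading term a^2b: subtract (b)·k_3 from -a^2b + b^2 - a + b → -ab^2 + ab - b^2 - a - b
  leading term ab^2: subtract (-1)·k_4 from -ab^2 + ab - b^2 - a - b → -ab + b^2 - a - b + 1
  leading term ab: no divisor's leading term divides it; move -ab to the remainder.
  leading term b^2: no divisor's leading term divides it; move b^2 to the remainder.
  leading term a: no divisor's leading term divides it; move -a to the remainder.
  leading term b: no divisor's leading term divides it; move -b to the remainder.
  leading term 1: no divisor's leading term divides it; move 1 to the remainder.
  remainder -ab + b^2 - a - b + 1 ≠ 0; add k_6 = -ab + b^2 - a - b + 1 to the basis.

The other S-polynomials (S(h_2,k_3), S(h_2,k_4), S(h_1,k_5), S(h_2,k_5), S(k_3,k_5), S(k_4,k_5), S(h_1,k_6), S(h_2,k_6), S(k_3,k_6), S(k_4,k_6), S(k_5,k_6)) all reduce to 0 modulo the current basis, so we have a Gröbner basis.
Inter-reduce: drop elements whose leading term is divisible by another's, tail-reduce, and make monic.
Reduced Gröbner basis: {b^3 + b^2 + b + 1, a^2 - b^2 - a - b, ab - b^2 + a + b - 1}.

These coincide, so the ideals are equal.

Yes, the ideals are equal.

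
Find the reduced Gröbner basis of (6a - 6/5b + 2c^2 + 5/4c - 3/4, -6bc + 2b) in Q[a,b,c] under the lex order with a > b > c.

G = {a - 1/5b + 1/3c^2 + 5/24c - 1/8, bc - 1/3b}

f_1 = 6a - 6/5b + 2c^2 + 5/4c - 3/4, LT = a.
f_2 = -6bc + 2b, LT = bc.

The S-polynomials (S(f_1,f_2)) all reduce to 0 modulo the current basis, so we have a Gröbner basis.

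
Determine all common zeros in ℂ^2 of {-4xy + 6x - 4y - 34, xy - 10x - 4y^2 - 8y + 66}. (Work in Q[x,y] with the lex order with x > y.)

Compute a lex Gröbner basis by Buchberger's algorithm.
f_1 = -4xy + 6x - 4y - 34, LT = xy.
f_2 = xy - 10x - 4y^2 - 8y + 66, LT = xy.

S(f_1,f_2): lcm = xy. S = 17/2x + 4y^2 + 9y - 115/2.
  leading term x: no divisor's leading term divides it; move 17/2x to the remainder.
  leading term y^2: no divisor's leading term divides it; move 4y^2 to the remainder.
  leading term y: no divisor's leading term divides it; move 9y to the remainder.
  leading term 1: no divisor's leading term divides it; move -115/2 to the remainder.
  remainder 17/2x + 4y^2 + 9y - 115/2 ≠ 0; add h_3 = 17/2x + 4y^2 + 9y - 115/2 to the basis.

S(f_1,h_3): lcm = xy. S = -3/2x - 8/17y^3 - 18/17y^2 + 132/17y + 17/2.
  leading term x: subtract (-3/17)·h_3 from -3/2x - 8/17y^3 - 18/17y^2 + 132/17y + 17/2 → -8/17y^3 - 6/17y^2 + 159/17y - 28/17
  leading term y^3: no divisor's leading term divides it; move -8/17y^3 to the remainder.
  leading term y^2: no divisor's leading term divides it; move -6/17y^2 to the remainder.
  leading term y: no divisor's leading term divides it; move 159/17y to the remainder.
  leading term 1: no divisor's leading term divides it; move -28/17 to the remainder.
  remainder -8/17y^3 - 6/17y^2 + 159/17y - 28/17 ≠ 0; add h_4 = -8/17y^3 - 6/17y^2 + 159/17y - 28/17 to the basis.

The other S-polynomials (S(f_2,h_3), S(f_1,h_4), S(f_2,h_4), S(h_3,h_4)) all reduce to 0 modulo the current basis, so we have a Gröbner basis.
Inter-reduce: drop elements whose leading term is divisible by another's, tail-reduce, and make monic.
Reduced Gröbner basis: {x + 8/17y^2 + 18/17y - 115/17, y^3 + 3/4y^2 - 159/8y + 7/2}.

Elimination: the polynomial y^3 + 3/4y^2 - 159/8y + 7/2 lies in the elimination ideal for y, so y ∈ {4, -19/8 + sqrt(417)/8, -sqrt(417)/8 - 19/8}. For each such y, the remaining basis elements (now univariate) give the rest of the solution.
  y = 4: the earlier basis element becomes x + 5 = 0, giving x = -5 — point (-5, 4).
  y = -19/8 + sqrt(417)/8: the earlier basis element becomes x - 121/34 - 5*sqrt(417)/34 = 0, giving x = 5*sqrt(417)/34 + 121/34 — point (5*sqrt(417)/34 + 121/34, -19/8 + sqrt(417)/8).
  y = -sqrt(417)/8 - 19/8: the earlier basis element becomes x - 121/34 + 5*sqrt(417)/34 = 0, giving x = 121/34 - 5*sqrt(417)/34 — point (121/34 - 5*sqrt(417)/34, -sqrt(417)/8 - 19/8).

{(-5, 4), (5*sqrt(417)/34 + 121/34, -19/8 + sqrt(417)/8), (121/34 - 5*sqrt(417)/34, -sqrt(417)/8 - 19/8)}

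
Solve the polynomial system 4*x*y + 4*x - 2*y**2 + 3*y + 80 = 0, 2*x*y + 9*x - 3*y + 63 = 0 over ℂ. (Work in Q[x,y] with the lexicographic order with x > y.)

Compute a lex Gröbner basis by Buchberger's algorithm.
f_1 = 4*x*y + 4*x - 2*y**2 + 3*y + 80, LT = x*y.
f_2 = 2*x*y + 9*x - 3*y + 63, LT = x*y.

S(f_1,f_2): lcm = x*y. S = -7/2*x - 1/2*y**2 + 9/4*y - 23/2.
  leading term x: no divisor's leading term divides it; move -7/2*x to the remainder.
  leading term y**2: no divisor's leading term divides it; move -1/2*y**2 to the remainder.
  leading term y: no divisor's leading term divides it; move 9/4*y to the remainder.
  leading term 1: no divisor's leading term divides it; move -23/2 to the remainder.
  remainder -7/2*x - 1/2*y**2 + 9/4*y - 23/2 ≠ 0; add h_3 = -7/2*x - 1/2*y**2 + 9/4*y - 23/2 to the basis.

S(f_1,h_3): lcm = x*y. S = x - 1/7*y**3 + 1/7*y**2 - 71/28*y + 20.
  leading term x: subtract (-2/7)·h_3 from x - 1/7*y**3 + 1/7*y**2 - 71/28*y + 20 → -1/7*y**3 - 53/28*y + 117/7
  leading term y**3: no divisor's leading term divides it; move -1/7*y**3 to the remainder.
  leading term y: no divisor's leading term divides it; move -53/28*y to the remainder.
  leading term 1: no divisor's leading term divides it; move 117/7 to the remainder.
  remainder -1/7*y**3 - 53/28*y + 117/7 ≠ 0; add h_4 = -1/7*y**3 - 53/28*y + 117/7 to the basis.

The other S-polynomials (S(f_2,h_3), S(f_1,h_4), S(f_2,h_4), S(h_3,h_4)) all reduce to 0 modulo the current basis, so we have a Gröbner basis.
Inter-reduce: drop elements whose leading term is divisible by another's, tail-reduce, and make monic.
Reduced Gröbner basis: {x + 1/7*y**2 - 9/14*y + 23/7, y**3 + 53/4*y - 117}.

From the last basis element, y**3 + 53/4*y - 117 = 0, so y takes values in {4, -2 - sqrt(101)*I/2, -2 + sqrt(101)*I/2}. Each choice, substituted upward through the basis, yields the corresponding point(s) of the solution set.
  y = 4: the earlier basis element becomes x + 3 = 0, giving x = -3 — point (-3, 4).
  y = -2 - sqrt(101)*I/2: the earlier basis element becomes x + 43/28 + 17*sqrt(101)*I/28 = 0, giving x = -43/28 - 17*sqrt(101)*I/28 — point (-43/28 - 17*sqrt(101)*I/28, -2 - sqrt(101)*I/2).
  y = -2 + sqrt(101)*I/2: the earlier basis element becomes x + 43/28 - 17*sqrt(101)*I/28 = 0, giving x = -43/28 + 17*sqrt(101)*I/28 — point (-43/28 + 17*sqrt(101)*I/28, -2 + sqrt(101)*I/2).

{(-3, 4), (-43/28 - 17*sqrt(101)*I/28, -2 - sqrt(101)*I/2), (-43/28 + 17*sqrt(101)*I/28, -2 + sqrt(101)*I/2)}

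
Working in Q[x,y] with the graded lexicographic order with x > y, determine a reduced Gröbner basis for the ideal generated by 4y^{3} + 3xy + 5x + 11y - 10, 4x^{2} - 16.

f_1 = 4y^{3} + 3xy + 5x + 11y - 10, LT = y^{3}.
f_2 = 4x^{2} - 16, LT = x^{2}.

The S-polynomials (S(f_1,f_2)) all reduce to 0 modulo the current basis, so we have a Gröbner basis.

G = {y^{3} + \tfrac{3}{4}xy + \tfrac{5}{4}x + \tfrac{11}{4}y - \tfrac{5}{2}, x^{2} - 4}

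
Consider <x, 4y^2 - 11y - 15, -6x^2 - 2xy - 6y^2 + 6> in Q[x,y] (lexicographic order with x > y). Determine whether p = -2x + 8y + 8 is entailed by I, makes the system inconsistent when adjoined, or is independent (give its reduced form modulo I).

First compute the reduced Gröbner basis of I by Buchberger's algorithm.
f_1 = x, LT = x.
f_2 = 4y^2 - 11y - 15, LT = y^2.
f_3 = -6x^2 - 2xy - 6y^2 + 6, LT = x^2.

S(f_1,f_3): lcm = x^2. S = -1/3xy - y^2 + 1.
  reduce S modulo (f_1, f_2, f_3):
  remainder -11/4y - 11/4 ≠ 0; add h_4 = -11/4y - 11/4 to the basis.

The other S-polynomials (S(f_1,f_2), S(f_2,f_3), S(f_1,h_4), S(f_2,h_4), S(f_3,h_4)) all reduce to 0 modulo the current basis, so we have a Gröbner basis.
Inter-reduce: drop elements whose leading term is divisible by another's, tail-reduce, and make monic.
Reduced Gröbner basis: {x, y + 1}.
Label its elements g_1 = x, g_2 = y + 1.

Reduce p = -2x + 8y + 8 modulo G:
  leading term x: subtract (-2)·g_1 from -2x + 8y + 8 → 8y + 8
  leading term y: subtract (8)·g_2 from 8y + 8 → 0
  normal form = 0.
Since the normal form is 0, p ∈ I.

-2x + 8y + 8 lies in I (it reduces to 0).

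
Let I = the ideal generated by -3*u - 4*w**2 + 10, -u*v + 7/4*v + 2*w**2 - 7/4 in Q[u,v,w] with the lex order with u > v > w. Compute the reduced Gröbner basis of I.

The reduced Gröbner basis is the canonical form of the ideal for this ordering.

f_1 = -3*u - 4*w**2 + 10, LT = u.
f_2 = -u*v + 7/4*v + 2*w**2 - 7/4, LT = u*v.

S(f_1,f_2): lcm = u*v. S = 4/3*v*w**2 - 19/12*v + 2*w**2 - 7/4.
  leading term v*w**2: no divisor's leading term divides it; move 4/3*v*w**2 to the remainder.
  leading term v: no divisor's leading term divides it; move -19/12*v to the remainder.
  leading term w**2: no divisor's leading term divides it; move 2*w**2 to the remainder.
  leading term 1: no divisor's leading term divides it; move -7/4 to the remainder.
  remainder 4/3*v*w**2 - 19/12*v + 2*w**2 - 7/4 ≠ 0; add g_3 = 4/3*v*w**2 - 19/12*v + 2*w**2 - 7/4 to the basis.

The other S-polynomials (S(f_1,g_3), S(f_2,g_3)) all reduce to 0 modulo the current basis, so we have a Gröbner basis.
Inter-reduce: drop elements whose leading term is divisible by another's, tail-reduce, and make monic.

G = {u + 4/3*w**2 - 10/3, v*w**2 - 19/16*v + 3/2*w**2 - 21/16}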